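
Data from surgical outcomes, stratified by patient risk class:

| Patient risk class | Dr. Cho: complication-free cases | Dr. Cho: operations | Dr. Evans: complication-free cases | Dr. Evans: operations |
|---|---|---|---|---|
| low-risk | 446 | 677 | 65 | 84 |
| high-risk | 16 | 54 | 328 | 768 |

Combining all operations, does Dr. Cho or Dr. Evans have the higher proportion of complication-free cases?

Dr. Cho

Low-risk: Dr. Cho 446/677 = 65.9%, Dr. Evans 65/84 = 77.4% → Dr. Evans
High-risk: Dr. Cho 16/54 = 29.6%, Dr. Evans 328/768 = 42.7% → Dr. Evans
Overall: Dr. Cho 462/731 = 63.2%, Dr. Evans 393/852 = 46.1% → Dr. Cho
(Dr. Evans wins every patient risk group but Dr. Cho wins overall — Dr. Evans's operations skew toward the low-rate high-risk group.)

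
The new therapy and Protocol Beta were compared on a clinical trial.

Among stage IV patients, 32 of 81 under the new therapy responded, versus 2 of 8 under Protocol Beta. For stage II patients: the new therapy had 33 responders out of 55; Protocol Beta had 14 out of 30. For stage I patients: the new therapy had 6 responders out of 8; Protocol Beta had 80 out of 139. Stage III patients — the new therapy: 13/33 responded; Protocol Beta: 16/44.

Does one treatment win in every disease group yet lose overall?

Stage IV: the new therapy 32/81 = 39.5%, Protocol Beta 2/8 = 25.0% → the new therapy
Stage II: the new therapy 33/55 = 60.0%, Protocol Beta 14/30 = 46.7% → the new therapy
Stage I: the new therapy 6/8 = 75.0%, Protocol Beta 80/139 = 57.6% → the new therapy
Stage III: the new therapy 13/33 = 39.4%, Protocol Beta 16/44 = 36.4% → the new therapy
Overall: the new therapy 84/177 = 47.5%, Protocol Beta 112/221 = 50.7% → Protocol Beta
The new therapy wins each disease group but Protocol Beta wins overall — the comparison reverses. The new therapy's patients skew toward stage IV, which has a lower base rate.

Yes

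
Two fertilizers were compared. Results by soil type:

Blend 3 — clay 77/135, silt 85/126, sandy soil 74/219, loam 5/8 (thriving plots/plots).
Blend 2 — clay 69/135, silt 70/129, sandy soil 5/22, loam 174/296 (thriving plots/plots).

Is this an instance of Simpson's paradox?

Yes

Clay: Blend 3 77/135 = 57.0%, Blend 2 69/135 = 51.1% → Blend 3
Silt: Blend 3 85/126 = 67.5%, Blend 2 70/129 = 54.3% → Blend 3
Sandy soil: Blend 3 74/219 = 33.8%, Blend 2 5/22 = 22.7% → Blend 3
Loam: Blend 3 5/8 = 62.5%, Blend 2 174/296 = 58.8% → Blend 3
Overall: Blend 3 241/488 = 49.4%, Blend 2 318/582 = 54.6% → Blend 2
Blend 3 wins each soil group but Blend 2 wins overall — the comparison reverses. Blend 3's plots skew toward sandy soil, which has a lower base rate.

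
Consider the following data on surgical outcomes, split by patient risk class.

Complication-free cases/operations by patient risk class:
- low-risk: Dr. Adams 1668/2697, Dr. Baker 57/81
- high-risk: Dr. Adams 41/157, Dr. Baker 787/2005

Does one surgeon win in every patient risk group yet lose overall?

Yes

Low-risk: Dr. Adams 1668/2697 = 61.8%, Dr. Baker 57/81 = 70.4% → Dr. Baker
High-risk: Dr. Adams 41/157 = 26.1%, Dr. Baker 787/2005 = 39.3% → Dr. Baker
Overall: Dr. Adams 1709/2854 = 59.9%, Dr. Baker 844/2086 = 40.5% → Dr. Adams
Dr. Baker wins each patient risk group but Dr. Adams wins overall — the comparison reverses. Dr. Baker's operations skew toward high-risk, which has a lower base rate.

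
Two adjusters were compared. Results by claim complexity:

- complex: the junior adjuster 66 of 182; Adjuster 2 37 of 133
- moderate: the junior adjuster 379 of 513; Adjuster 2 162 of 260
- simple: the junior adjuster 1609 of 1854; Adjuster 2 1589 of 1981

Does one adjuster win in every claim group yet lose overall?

No

Complex: the junior adjuster 66/182 = 36.3%, Adjuster 2 37/133 = 27.8% → the junior adjuster
Moderate: the junior adjuster 379/513 = 73.9%, Adjuster 2 162/260 = 62.3% → the junior adjuster
Simple: the junior adjuster 1609/1854 = 86.8%, Adjuster 2 1589/1981 = 80.2% → the junior adjuster
Overall: the junior adjuster 2054/2549 = 80.6%, Adjuster 2 1788/2374 = 75.3% → the junior adjuster
The junior adjuster wins overall and in every claim group — no reversal.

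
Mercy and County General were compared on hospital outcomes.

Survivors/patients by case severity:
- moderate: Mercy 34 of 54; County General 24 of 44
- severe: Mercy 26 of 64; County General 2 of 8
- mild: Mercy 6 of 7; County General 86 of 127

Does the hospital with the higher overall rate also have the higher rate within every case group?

Moderate: Mercy 34/54 = 63.0%, County General 24/44 = 54.5% → Mercy
Severe: Mercy 26/64 = 40.6%, County General 2/8 = 25.0% → Mercy
Mild: Mercy 6/7 = 85.7%, County General 86/127 = 67.7% → Mercy
Overall: Mercy 66/125 = 52.8%, County General 112/179 = 62.6% → County General
Mercy wins each case group but County General wins overall — the comparison reverses. Mercy's patients skew toward severe, which has a lower base rate.

No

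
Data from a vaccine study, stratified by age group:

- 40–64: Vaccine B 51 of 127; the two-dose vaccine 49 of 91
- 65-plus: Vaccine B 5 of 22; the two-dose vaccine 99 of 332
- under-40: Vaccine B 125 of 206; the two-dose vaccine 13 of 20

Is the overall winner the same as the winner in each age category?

No

40–64: Vaccine B 51/127 = 40.2%, the two-dose vaccine 49/91 = 53.8% → the two-dose vaccine
65-plus: Vaccine B 5/22 = 22.7%, the two-dose vaccine 99/332 = 29.8% → the two-dose vaccine
Under-40: Vaccine B 125/206 = 60.7%, the two-dose vaccine 13/20 = 65.0% → the two-dose vaccine
Overall: Vaccine B 181/355 = 51.0%, the two-dose vaccine 161/443 = 36.3% → Vaccine B
The two-dose vaccine wins each age group but Vaccine B wins overall — the comparison reverses. The two-dose vaccine's recipients skew toward 65-plus, which has a lower base rate.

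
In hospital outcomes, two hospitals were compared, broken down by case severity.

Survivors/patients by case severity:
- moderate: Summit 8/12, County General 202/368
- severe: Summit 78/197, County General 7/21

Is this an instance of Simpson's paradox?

Moderate: Summit 8/12 = 66.7%, County General 202/368 = 54.9% → Summit
Severe: Summit 78/197 = 39.6%, County General 7/21 = 33.3% → Summit
Overall: Summit 86/209 = 41.1%, County General 209/389 = 53.7% → County General
Summit wins each case group but County General wins overall — the comparison reverses. Summit's patients skew toward severe, which has a lower base rate.

Yes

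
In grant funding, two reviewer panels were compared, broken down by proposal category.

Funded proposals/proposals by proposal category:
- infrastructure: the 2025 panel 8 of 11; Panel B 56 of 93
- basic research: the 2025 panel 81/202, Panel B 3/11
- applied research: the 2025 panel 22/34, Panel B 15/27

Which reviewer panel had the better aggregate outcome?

Infrastructure: the 2025 panel 8/11 = 72.7%, Panel B 56/93 = 60.2% → the 2025 panel
Basic research: the 2025 panel 81/202 = 40.1%, Panel B 3/11 = 27.3% → the 2025 panel
Applied research: the 2025 panel 22/34 = 64.7%, Panel B 15/27 = 55.6% → the 2025 panel
Overall: the 2025 panel 111/247 = 44.9%, Panel B 74/131 = 56.5% → Panel B
(The 2025 panel wins every proposal group but Panel B wins overall — the 2025 panel's proposals skew toward the low-rate basic research group.)

Panel B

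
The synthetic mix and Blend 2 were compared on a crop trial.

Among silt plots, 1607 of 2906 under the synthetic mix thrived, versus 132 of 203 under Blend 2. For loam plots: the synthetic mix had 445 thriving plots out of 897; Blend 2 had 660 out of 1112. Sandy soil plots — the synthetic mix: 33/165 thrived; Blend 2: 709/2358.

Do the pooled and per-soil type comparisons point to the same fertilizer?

Silt: the synthetic mix 1607/2906 = 55.3%, Blend 2 132/203 = 65.0% → Blend 2
Loam: the synthetic mix 445/897 = 49.6%, Blend 2 660/1112 = 59.4% → Blend 2
Sandy soil: the synthetic mix 33/165 = 20.0%, Blend 2 709/2358 = 30.1% → Blend 2
Overall: the synthetic mix 2085/3968 = 52.5%, Blend 2 1501/3673 = 40.9% → the synthetic mix
Blend 2 wins each soil group but the synthetic mix wins overall — the comparison reverses. Blend 2's plots skew toward sandy soil, which has a lower base rate.

No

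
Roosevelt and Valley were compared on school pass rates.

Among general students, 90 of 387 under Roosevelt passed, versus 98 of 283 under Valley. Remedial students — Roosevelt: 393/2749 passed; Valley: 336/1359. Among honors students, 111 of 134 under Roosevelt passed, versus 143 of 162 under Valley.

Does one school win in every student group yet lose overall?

General: Roosevelt 90/387 = 23.3%, Valley 98/283 = 34.6% → Valley
Remedial: Roosevelt 393/2749 = 14.3%, Valley 336/1359 = 24.7% → Valley
Honors: Roosevelt 111/134 = 82.8%, Valley 143/162 = 88.3% → Valley
Overall: Roosevelt 594/3270 = 18.2%, Valley 577/1804 = 32.0% → Valley
Valley wins overall and in every student group — no reversal.

No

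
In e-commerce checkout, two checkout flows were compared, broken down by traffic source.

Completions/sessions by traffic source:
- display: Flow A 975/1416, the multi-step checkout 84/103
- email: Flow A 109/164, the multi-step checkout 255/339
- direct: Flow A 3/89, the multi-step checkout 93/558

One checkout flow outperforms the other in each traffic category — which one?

Display: Flow A 975/1416 = 68.9%, the multi-step checkout 84/103 = 81.6% → the multi-step checkout
Email: Flow A 109/164 = 66.5%, the multi-step checkout 255/339 = 75.2% → the multi-step checkout
Direct: Flow A 3/89 = 3.4%, the multi-step checkout 93/558 = 16.7% → the multi-step checkout
The multi-step checkout has the higher rate in all 3 groups.

the multi-step checkout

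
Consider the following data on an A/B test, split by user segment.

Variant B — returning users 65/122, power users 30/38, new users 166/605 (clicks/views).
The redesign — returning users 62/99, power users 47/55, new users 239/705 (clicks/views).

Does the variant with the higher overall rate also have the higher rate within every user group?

Yes

Returning users: Variant B 65/122 = 53.3%, the redesign 62/99 = 62.6% → the redesign
Power users: Variant B 30/38 = 78.9%, the redesign 47/55 = 85.5% → the redesign
New users: Variant B 166/605 = 27.4%, the redesign 239/705 = 33.9% → the redesign
Overall: Variant B 261/765 = 34.1%, the redesign 348/859 = 40.5% → the redesign
The redesign wins overall and in every user group — no reversal.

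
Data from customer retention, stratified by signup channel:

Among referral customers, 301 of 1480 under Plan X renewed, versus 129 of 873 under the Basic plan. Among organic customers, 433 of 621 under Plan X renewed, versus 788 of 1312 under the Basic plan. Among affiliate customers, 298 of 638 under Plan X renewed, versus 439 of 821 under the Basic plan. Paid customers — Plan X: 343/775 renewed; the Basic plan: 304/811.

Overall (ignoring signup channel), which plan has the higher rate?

the Basic plan

Referral: Plan X 301/1480 = 20.3%, the Basic plan 129/873 = 14.8% → Plan X
Organic: Plan X 433/621 = 69.7%, the Basic plan 788/1312 = 60.1% → Plan X
Affiliate: Plan X 298/638 = 46.7%, the Basic plan 439/821 = 53.5% → the Basic plan
Paid: Plan X 343/775 = 44.3%, the Basic plan 304/811 = 37.5% → Plan X
Overall: Plan X 1375/3514 = 39.1%, the Basic plan 1660/3817 = 43.5% → the Basic plan
(Neither sweeps every signup group, but the Basic plan has the higher pooled rate.)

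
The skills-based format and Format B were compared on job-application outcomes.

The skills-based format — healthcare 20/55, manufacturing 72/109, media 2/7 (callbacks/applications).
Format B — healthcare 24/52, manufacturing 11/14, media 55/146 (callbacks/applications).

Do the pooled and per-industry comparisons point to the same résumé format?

No

Healthcare: the skills-based format 20/55 = 36.4%, Format B 24/52 = 46.2% → Format B
Manufacturing: the skills-based format 72/109 = 66.1%, Format B 11/14 = 78.6% → Format B
Media: the skills-based format 2/7 = 28.6%, Format B 55/146 = 37.7% → Format B
Overall: the skills-based format 94/171 = 55.0%, Format B 90/212 = 42.5% → the skills-based format
Format B wins each industry group but the skills-based format wins overall — the comparison reverses. Format B's applications skew toward media, which has a lower base rate.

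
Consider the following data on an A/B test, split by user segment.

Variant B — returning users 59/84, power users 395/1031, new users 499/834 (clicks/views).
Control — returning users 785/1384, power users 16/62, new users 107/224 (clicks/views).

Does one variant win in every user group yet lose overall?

Returning users: Variant B 59/84 = 70.2%, Control 785/1384 = 56.7% → Variant B
Power users: Variant B 395/1031 = 38.3%, Control 16/62 = 25.8% → Variant B
New users: Variant B 499/834 = 59.8%, Control 107/224 = 47.8% → Variant B
Overall: Variant B 953/1949 = 48.9%, Control 908/1670 = 54.4% → Control
Variant B wins each user group but Control wins overall — the comparison reverses. Variant B's views skew toward power users, which has a lower base rate.

Yes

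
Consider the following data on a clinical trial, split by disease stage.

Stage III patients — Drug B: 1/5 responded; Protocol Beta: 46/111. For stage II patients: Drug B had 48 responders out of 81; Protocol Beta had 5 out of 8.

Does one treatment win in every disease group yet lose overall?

Stage III: Drug B 1/5 = 20.0%, Protocol Beta 46/111 = 41.4% → Protocol Beta
Stage II: Drug B 48/81 = 59.3%, Protocol Beta 5/8 = 62.5% → Protocol Beta
Overall: Drug B 49/86 = 57.0%, Protocol Beta 51/119 = 42.9% → Drug B
Protocol Beta wins each disease group but Drug B wins overall — the comparison reverses. Protocol Beta's patients skew toward stage III, which has a lower base rate.

Yes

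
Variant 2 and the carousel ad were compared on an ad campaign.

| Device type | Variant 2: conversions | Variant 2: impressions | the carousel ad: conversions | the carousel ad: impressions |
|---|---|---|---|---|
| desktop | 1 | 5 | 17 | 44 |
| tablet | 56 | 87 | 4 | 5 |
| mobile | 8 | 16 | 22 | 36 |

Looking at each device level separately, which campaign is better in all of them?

the carousel ad

Desktop: Variant 2 1/5 = 20.0%, the carousel ad 17/44 = 38.6% → the carousel ad
Tablet: Variant 2 56/87 = 64.4%, the carousel ad 4/5 = 80.0% → the carousel ad
Mobile: Variant 2 8/16 = 50.0%, the carousel ad 22/36 = 61.1% → the carousel ad
The carousel ad has the higher rate in all 3 groups.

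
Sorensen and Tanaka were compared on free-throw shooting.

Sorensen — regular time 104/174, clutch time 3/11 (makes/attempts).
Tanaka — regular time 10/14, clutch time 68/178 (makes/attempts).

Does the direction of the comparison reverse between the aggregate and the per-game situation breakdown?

Yes

Regular time: Sorensen 104/174 = 59.8%, Tanaka 10/14 = 71.4% → Tanaka
Clutch time: Sorensen 3/11 = 27.3%, Tanaka 68/178 = 38.2% → Tanaka
Overall: Sorensen 107/185 = 57.8%, Tanaka 78/192 = 40.6% → Sorensen
Tanaka wins each game group but Sorensen wins overall — the comparison reverses. Tanaka's attempts skew toward clutch time, which has a lower base rate.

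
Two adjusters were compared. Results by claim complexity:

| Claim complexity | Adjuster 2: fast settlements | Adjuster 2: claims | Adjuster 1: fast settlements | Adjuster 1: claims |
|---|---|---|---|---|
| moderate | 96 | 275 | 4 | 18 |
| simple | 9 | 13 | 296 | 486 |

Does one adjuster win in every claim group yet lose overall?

Yes

Moderate: Adjuster 2 96/275 = 34.9%, Adjuster 1 4/18 = 22.2% → Adjuster 2
Simple: Adjuster 2 9/13 = 69.2%, Adjuster 1 296/486 = 60.9% → Adjuster 2
Overall: Adjuster 2 105/288 = 36.5%, Adjuster 1 300/504 = 59.5% → Adjuster 1
Adjuster 2 wins each claim group but Adjuster 1 wins overall — the comparison reverses. Adjuster 2's claims skew toward moderate, which has a lower base rate.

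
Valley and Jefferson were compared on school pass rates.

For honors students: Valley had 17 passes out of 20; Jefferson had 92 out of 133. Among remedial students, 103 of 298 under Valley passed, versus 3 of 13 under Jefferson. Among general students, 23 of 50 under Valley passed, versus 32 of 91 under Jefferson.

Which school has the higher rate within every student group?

Honors: Valley 17/20 = 85.0%, Jefferson 92/133 = 69.2% → Valley
Remedial: Valley 103/298 = 34.6%, Jefferson 3/13 = 23.1% → Valley
General: Valley 23/50 = 46.0%, Jefferson 32/91 = 35.2% → Valley
Valley has the higher rate in all 3 groups.

Valley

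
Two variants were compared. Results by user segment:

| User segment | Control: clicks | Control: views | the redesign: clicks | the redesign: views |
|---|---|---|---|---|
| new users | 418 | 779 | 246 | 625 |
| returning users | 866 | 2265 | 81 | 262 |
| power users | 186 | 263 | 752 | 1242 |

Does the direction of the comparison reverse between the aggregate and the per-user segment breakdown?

New users: Control 418/779 = 53.7%, the redesign 246/625 = 39.4% → Control
Returning users: Control 866/2265 = 38.2%, the redesign 81/262 = 30.9% → Control
Power users: Control 186/263 = 70.7%, the redesign 752/1242 = 60.5% → Control
Overall: Control 1470/3307 = 44.5%, the redesign 1079/2129 = 50.7% → the redesign
Control wins each user group but the redesign wins overall — the comparison reverses. Control's views skew toward returning users, which has a lower base rate.

Yes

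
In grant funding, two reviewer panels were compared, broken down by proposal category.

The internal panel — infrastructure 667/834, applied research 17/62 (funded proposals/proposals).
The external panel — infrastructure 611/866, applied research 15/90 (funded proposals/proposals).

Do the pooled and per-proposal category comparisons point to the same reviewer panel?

Infrastructure: the internal panel 667/834 = 80.0%, the external panel 611/866 = 70.6% → the internal panel
Applied research: the internal panel 17/62 = 27.4%, the external panel 15/90 = 16.7% → the internal panel
Overall: the internal panel 684/896 = 76.3%, the external panel 626/956 = 65.5% → the internal panel
The internal panel wins overall and in every proposal group — no reversal.

Yes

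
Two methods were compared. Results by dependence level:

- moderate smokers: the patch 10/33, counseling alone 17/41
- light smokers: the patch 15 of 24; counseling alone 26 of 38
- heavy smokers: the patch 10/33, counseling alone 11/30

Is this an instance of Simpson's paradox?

No

Moderate smokers: the patch 10/33 = 30.3%, counseling alone 17/41 = 41.5% → counseling alone
Light smokers: the patch 15/24 = 62.5%, counseling alone 26/38 = 68.4% → counseling alone
Heavy smokers: the patch 10/33 = 30.3%, counseling alone 11/30 = 36.7% → counseling alone
Overall: the patch 35/90 = 38.9%, counseling alone 54/109 = 49.5% → counseling alone
Counseling alone wins overall and in every dependence group — no reversal.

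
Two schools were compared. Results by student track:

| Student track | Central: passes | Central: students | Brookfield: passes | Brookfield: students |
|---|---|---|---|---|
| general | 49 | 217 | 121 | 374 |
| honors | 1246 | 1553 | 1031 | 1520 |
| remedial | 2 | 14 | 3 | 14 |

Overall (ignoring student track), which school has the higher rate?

Central

General: Central 49/217 = 22.6%, Brookfield 121/374 = 32.4% → Brookfield
Honors: Central 1246/1553 = 80.2%, Brookfield 1031/1520 = 67.8% → Central
Remedial: Central 2/14 = 14.3%, Brookfield 3/14 = 21.4% → Brookfield
Overall: Central 1297/1784 = 72.7%, Brookfield 1155/1908 = 60.5% → Central
(Neither sweeps every student group, but Central has the higher pooled rate.)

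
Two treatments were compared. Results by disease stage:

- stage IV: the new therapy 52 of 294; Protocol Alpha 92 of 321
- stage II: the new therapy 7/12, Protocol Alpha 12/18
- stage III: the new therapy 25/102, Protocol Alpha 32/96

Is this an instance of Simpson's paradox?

No

Stage IV: the new therapy 52/294 = 17.7%, Protocol Alpha 92/321 = 28.7% → Protocol Alpha
Stage II: the new therapy 7/12 = 58.3%, Protocol Alpha 12/18 = 66.7% → Protocol Alpha
Stage III: the new therapy 25/102 = 24.5%, Protocol Alpha 32/96 = 33.3% → Protocol Alpha
Overall: the new therapy 84/408 = 20.6%, Protocol Alpha 136/435 = 31.3% → Protocol Alpha
Protocol Alpha wins overall and in every disease group — no reversal.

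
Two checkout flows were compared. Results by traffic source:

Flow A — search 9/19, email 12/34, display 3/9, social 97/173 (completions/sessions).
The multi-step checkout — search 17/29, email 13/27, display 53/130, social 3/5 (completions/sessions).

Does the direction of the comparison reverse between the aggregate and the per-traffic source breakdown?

Search: Flow A 9/19 = 47.4%, the multi-step checkout 17/29 = 58.6% → the multi-step checkout
Email: Flow A 12/34 = 35.3%, the multi-step checkout 13/27 = 48.1% → the multi-step checkout
Display: Flow A 3/9 = 33.3%, the multi-step checkout 53/130 = 40.8% → the multi-step checkout
Social: Flow A 97/173 = 56.1%, the multi-step checkout 3/5 = 60.0% → the multi-step checkout
Overall: Flow A 121/235 = 51.5%, the multi-step checkout 86/191 = 45.0% → Flow A
The multi-step checkout wins each traffic group but Flow A wins overall — the comparison reverses. The multi-step checkout's sessions skew toward display, which has a lower base rate.

Yes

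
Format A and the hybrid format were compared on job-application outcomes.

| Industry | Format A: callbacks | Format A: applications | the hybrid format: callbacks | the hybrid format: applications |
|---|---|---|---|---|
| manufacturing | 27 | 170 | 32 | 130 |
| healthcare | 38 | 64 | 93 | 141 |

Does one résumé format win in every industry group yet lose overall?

No

Manufacturing: Format A 27/170 = 15.9%, the hybrid format 32/130 = 24.6% → the hybrid format
Healthcare: Format A 38/64 = 59.4%, the hybrid format 93/141 = 66.0% → the hybrid format
Overall: Format A 65/234 = 27.8%, the hybrid format 125/271 = 46.1% → the hybrid format
The hybrid format wins overall and in every industry group — no reversal.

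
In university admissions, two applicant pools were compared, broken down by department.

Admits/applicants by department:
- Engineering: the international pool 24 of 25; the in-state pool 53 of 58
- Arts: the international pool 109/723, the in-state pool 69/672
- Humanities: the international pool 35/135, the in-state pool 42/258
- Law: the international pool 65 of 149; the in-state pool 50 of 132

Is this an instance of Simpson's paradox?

Engineering: the international pool 24/25 = 96.0%, the in-state pool 53/58 = 91.4% → the international pool
Arts: the international pool 109/723 = 15.1%, the in-state pool 69/672 = 10.3% → the international pool
Humanities: the international pool 35/135 = 25.9%, the in-state pool 42/258 = 16.3% → the international pool
Law: the international pool 65/149 = 43.6%, the in-state pool 50/132 = 37.9% → the international pool
Overall: the international pool 233/1032 = 22.6%, the in-state pool 214/1120 = 19.1% → the international pool
The international pool wins overall and in every department group — no reversal.

No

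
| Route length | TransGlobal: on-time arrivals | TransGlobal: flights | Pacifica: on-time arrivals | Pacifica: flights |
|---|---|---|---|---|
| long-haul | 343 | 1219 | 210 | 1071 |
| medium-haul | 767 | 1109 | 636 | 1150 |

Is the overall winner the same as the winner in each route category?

Yes

Long-haul: TransGlobal 343/1219 = 28.1%, Pacifica 210/1071 = 19.6% → TransGlobal
Medium-haul: TransGlobal 767/1109 = 69.2%, Pacifica 636/1150 = 55.3% → TransGlobal
Overall: TransGlobal 1110/2328 = 47.7%, Pacifica 846/2221 = 38.1% → TransGlobal
TransGlobal wins overall and in every route group — no reversal.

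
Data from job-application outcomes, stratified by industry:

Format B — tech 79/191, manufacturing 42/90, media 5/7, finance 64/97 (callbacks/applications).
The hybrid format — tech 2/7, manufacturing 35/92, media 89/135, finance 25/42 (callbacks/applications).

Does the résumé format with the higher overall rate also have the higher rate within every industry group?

Tech: Format B 79/191 = 41.4%, the hybrid format 2/7 = 28.6% → Format B
Manufacturing: Format B 42/90 = 46.7%, the hybrid format 35/92 = 38.0% → Format B
Media: Format B 5/7 = 71.4%, the hybrid format 89/135 = 65.9% → Format B
Finance: Format B 64/97 = 66.0%, the hybrid format 25/42 = 59.5% → Format B
Overall: Format B 190/385 = 49.4%, the hybrid format 151/276 = 54.7% → the hybrid format
Format B wins each industry group but the hybrid format wins overall — the comparison reverses. Format B's applications skew toward tech, which has a lower base rate.

No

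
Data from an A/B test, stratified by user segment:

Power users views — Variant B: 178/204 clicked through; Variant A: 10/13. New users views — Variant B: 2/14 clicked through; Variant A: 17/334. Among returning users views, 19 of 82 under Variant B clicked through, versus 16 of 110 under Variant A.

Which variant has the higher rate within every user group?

Variant B

Power users: Variant B 178/204 = 87.3%, Variant A 10/13 = 76.9% → Variant B
New users: Variant B 2/14 = 14.3%, Variant A 17/334 = 5.1% → Variant B
Returning users: Variant B 19/82 = 23.2%, Variant A 16/110 = 14.5% → Variant B
Variant B has the higher rate in all 3 groups.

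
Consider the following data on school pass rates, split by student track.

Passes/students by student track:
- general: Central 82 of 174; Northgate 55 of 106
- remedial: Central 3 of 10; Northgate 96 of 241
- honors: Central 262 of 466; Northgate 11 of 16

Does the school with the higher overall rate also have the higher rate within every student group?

No

General: Central 82/174 = 47.1%, Northgate 55/106 = 51.9% → Northgate
Remedial: Central 3/10 = 30.0%, Northgate 96/241 = 39.8% → Northgate
Honors: Central 262/466 = 56.2%, Northgate 11/16 = 68.8% → Northgate
Overall: Central 347/650 = 53.4%, Northgate 162/363 = 44.6% → Central
Northgate wins each student group but Central wins overall — the comparison reverses. Northgate's students skew toward remedial, which has a lower base rate.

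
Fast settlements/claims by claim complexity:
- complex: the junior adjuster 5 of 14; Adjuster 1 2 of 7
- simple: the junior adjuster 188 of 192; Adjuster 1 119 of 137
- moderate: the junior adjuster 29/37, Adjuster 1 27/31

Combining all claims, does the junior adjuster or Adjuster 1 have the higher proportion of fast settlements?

Complex: the junior adjuster 5/14 = 35.7%, Adjuster 1 2/7 = 28.6% → the junior adjuster
Simple: the junior adjuster 188/192 = 97.9%, Adjuster 1 119/137 = 86.9% → the junior adjuster
Moderate: the junior adjuster 29/37 = 78.4%, Adjuster 1 27/31 = 87.1% → Adjuster 1
Overall: the junior adjuster 222/243 = 91.4%, Adjuster 1 148/175 = 84.6% → the junior adjuster
(Neither sweeps every claim group, but the junior adjuster has the higher pooled rate.)

the junior adjuster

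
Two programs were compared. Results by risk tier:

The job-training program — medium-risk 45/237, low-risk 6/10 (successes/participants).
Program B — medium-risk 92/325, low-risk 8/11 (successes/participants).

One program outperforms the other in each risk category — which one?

Program B

Medium-risk: the job-training program 45/237 = 19.0%, Program B 92/325 = 28.3% → Program B
Low-risk: the job-training program 6/10 = 60.0%, Program B 8/11 = 72.7% → Program B
Program B has the higher rate in both groups.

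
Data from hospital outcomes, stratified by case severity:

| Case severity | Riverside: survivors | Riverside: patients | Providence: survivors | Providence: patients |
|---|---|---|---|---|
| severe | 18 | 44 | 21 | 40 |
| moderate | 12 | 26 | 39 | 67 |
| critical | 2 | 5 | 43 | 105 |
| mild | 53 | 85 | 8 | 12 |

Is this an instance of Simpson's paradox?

Severe: Riverside 18/44 = 40.9%, Providence 21/40 = 52.5% → Providence
Moderate: Riverside 12/26 = 46.2%, Providence 39/67 = 58.2% → Providence
Critical: Riverside 2/5 = 40.0%, Providence 43/105 = 41.0% → Providence
Mild: Riverside 53/85 = 62.4%, Providence 8/12 = 66.7% → Providence
Overall: Riverside 85/160 = 53.1%, Providence 111/224 = 49.6% → Riverside
Providence wins each case group but Riverside wins overall — the comparison reverses. Providence's patients skew toward critical, which has a lower base rate.

Yes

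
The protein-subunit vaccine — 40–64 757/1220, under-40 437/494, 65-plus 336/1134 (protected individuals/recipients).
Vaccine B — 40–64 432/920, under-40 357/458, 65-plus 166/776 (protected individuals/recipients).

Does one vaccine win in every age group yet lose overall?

No

40–64: the protein-subunit vaccine 757/1220 = 62.0%, Vaccine B 432/920 = 47.0% → the protein-subunit vaccine
Under-40: the protein-subunit vaccine 437/494 = 88.5%, Vaccine B 357/458 = 77.9% → the protein-subunit vaccine
65-plus: the protein-subunit vaccine 336/1134 = 29.6%, Vaccine B 166/776 = 21.4% → the protein-subunit vaccine
Overall: the protein-subunit vaccine 1530/2848 = 53.7%, Vaccine B 955/2154 = 44.3% → the protein-subunit vaccine
The protein-subunit vaccine wins overall and in every age group — no reversal.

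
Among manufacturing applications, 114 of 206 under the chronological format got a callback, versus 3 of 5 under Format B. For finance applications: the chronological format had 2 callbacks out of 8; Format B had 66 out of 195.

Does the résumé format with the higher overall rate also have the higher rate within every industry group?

No

Manufacturing: the chronological format 114/206 = 55.3%, Format B 3/5 = 60.0% → Format B
Finance: the chronological format 2/8 = 25.0%, Format B 66/195 = 33.8% → Format B
Overall: the chronological format 116/214 = 54.2%, Format B 69/200 = 34.5% → the chronological format
Format B wins each industry group but the chronological format wins overall — the comparison reverses. Format B's applications skew toward finance, which has a lower base rate.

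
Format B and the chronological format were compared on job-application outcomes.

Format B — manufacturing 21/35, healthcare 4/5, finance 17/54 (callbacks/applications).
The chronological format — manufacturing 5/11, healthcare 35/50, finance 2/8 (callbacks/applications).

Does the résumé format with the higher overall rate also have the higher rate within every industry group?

No

Manufacturing: Format B 21/35 = 60.0%, the chronological format 5/11 = 45.5% → Format B
Healthcare: Format B 4/5 = 80.0%, the chronological format 35/50 = 70.0% → Format B
Finance: Format B 17/54 = 31.5%, the chronological format 2/8 = 25.0% → Format B
Overall: Format B 42/94 = 44.7%, the chronological format 42/69 = 60.9% → the chronological format
Format B wins each industry group but the chronological format wins overall — the comparison reverses. Format B's applications skew toward finance, which has a lower base rate.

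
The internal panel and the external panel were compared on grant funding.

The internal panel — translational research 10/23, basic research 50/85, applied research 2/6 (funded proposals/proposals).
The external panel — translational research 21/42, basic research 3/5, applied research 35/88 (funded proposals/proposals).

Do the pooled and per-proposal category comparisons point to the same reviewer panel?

No

Translational research: the internal panel 10/23 = 43.5%, the external panel 21/42 = 50.0% → the external panel
Basic research: the internal panel 50/85 = 58.8%, the external panel 3/5 = 60.0% → the external panel
Applied research: the internal panel 2/6 = 33.3%, the external panel 35/88 = 39.8% → the external panel
Overall: the internal panel 62/114 = 54.4%, the external panel 59/135 = 43.7% → the internal panel
The external panel wins each proposal group but the internal panel wins overall — the comparison reverses. The external panel's proposals skew toward applied research, which has a lower base rate.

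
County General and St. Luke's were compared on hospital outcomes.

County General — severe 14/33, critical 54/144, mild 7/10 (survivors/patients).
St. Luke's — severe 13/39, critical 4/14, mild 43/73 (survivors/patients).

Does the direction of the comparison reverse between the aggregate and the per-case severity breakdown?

Severe: County General 14/33 = 42.4%, St. Luke's 13/39 = 33.3% → County General
Critical: County General 54/144 = 37.5%, St. Luke's 4/14 = 28.6% → County General
Mild: County General 7/10 = 70.0%, St. Luke's 43/73 = 58.9% → County General
Overall: County General 75/187 = 40.1%, St. Luke's 60/126 = 47.6% → St. Luke's
County General wins each case group but St. Luke's wins overall — the comparison reverses. County General's patients skew toward critical, which has a lower base rate.

Yes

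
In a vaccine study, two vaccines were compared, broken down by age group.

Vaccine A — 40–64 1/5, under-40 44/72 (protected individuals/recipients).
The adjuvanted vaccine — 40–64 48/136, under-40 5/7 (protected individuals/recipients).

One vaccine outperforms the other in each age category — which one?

the adjuvanted vaccine

40–64: Vaccine A 1/5 = 20.0%, the adjuvanted vaccine 48/136 = 35.3% → the adjuvanted vaccine
Under-40: Vaccine A 44/72 = 61.1%, the adjuvanted vaccine 5/7 = 71.4% → the adjuvanted vaccine
The adjuvanted vaccine has the higher rate in both groups.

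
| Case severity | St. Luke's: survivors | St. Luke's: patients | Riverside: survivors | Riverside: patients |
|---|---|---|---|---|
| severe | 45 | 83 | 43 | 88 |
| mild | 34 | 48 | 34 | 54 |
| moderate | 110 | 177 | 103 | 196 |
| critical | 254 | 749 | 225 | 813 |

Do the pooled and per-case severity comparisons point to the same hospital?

Yes

Severe: St. Luke's 45/83 = 54.2%, Riverside 43/88 = 48.9% → St. Luke's
Mild: St. Luke's 34/48 = 70.8%, Riverside 34/54 = 63.0% → St. Luke's
Moderate: St. Luke's 110/177 = 62.1%, Riverside 103/196 = 52.6% → St. Luke's
Critical: St. Luke's 254/749 = 33.9%, Riverside 225/813 = 27.7% → St. Luke's
Overall: St. Luke's 443/1057 = 41.9%, Riverside 405/1151 = 35.2% → St. Luke's
St. Luke's wins overall and in every case group — no reversal.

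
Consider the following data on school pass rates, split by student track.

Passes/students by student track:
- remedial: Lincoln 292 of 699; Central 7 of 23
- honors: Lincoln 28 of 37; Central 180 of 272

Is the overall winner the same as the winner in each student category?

No

Remedial: Lincoln 292/699 = 41.8%, Central 7/23 = 30.4% → Lincoln
Honors: Lincoln 28/37 = 75.7%, Central 180/272 = 66.2% → Lincoln
Overall: Lincoln 320/736 = 43.5%, Central 187/295 = 63.4% → Central
Lincoln wins each student group but Central wins overall — the comparison reverses. Lincoln's students skew toward remedial, which has a lower base rate.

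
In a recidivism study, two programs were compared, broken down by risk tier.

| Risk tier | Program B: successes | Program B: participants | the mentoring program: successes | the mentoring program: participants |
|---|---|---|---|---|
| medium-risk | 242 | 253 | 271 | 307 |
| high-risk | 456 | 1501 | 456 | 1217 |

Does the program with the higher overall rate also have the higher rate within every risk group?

Medium-risk: Program B 242/253 = 95.7%, the mentoring program 271/307 = 88.3% → Program B
High-risk: Program B 456/1501 = 30.4%, the mentoring program 456/1217 = 37.5% → the mentoring program
Overall: Program B 698/1754 = 39.8%, the mentoring program 727/1524 = 47.7% → the mentoring program
Neither sweeps: Program B wins 1 of 2 groups, the mentoring program wins 1. The mentoring program wins overall but not every group — no Simpson reversal.

No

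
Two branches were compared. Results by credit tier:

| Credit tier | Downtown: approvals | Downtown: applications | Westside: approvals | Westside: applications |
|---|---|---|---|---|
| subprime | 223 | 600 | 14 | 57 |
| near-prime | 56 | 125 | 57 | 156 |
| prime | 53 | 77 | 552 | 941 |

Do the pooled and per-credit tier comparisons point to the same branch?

Subprime: Downtown 223/600 = 37.2%, Westside 14/57 = 24.6% → Downtown
Near-prime: Downtown 56/125 = 44.8%, Westside 57/156 = 36.5% → Downtown
Prime: Downtown 53/77 = 68.8%, Westside 552/941 = 58.7% → Downtown
Overall: Downtown 332/802 = 41.4%, Westside 623/1154 = 54.0% → Westside
Downtown wins each credit group but Westside wins overall — the comparison reverses. Downtown's applications skew toward subprime, which has a lower base rate.

No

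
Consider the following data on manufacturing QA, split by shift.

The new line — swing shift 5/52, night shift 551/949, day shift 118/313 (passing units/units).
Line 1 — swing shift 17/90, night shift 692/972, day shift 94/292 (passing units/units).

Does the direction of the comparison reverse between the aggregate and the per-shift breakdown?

Swing shift: the new line 5/52 = 9.6%, Line 1 17/90 = 18.9% → Line 1
Night shift: the new line 551/949 = 58.1%, Line 1 692/972 = 71.2% → Line 1
Day shift: the new line 118/313 = 37.7%, Line 1 94/292 = 32.2% → the new line
Overall: the new line 674/1314 = 51.3%, Line 1 803/1354 = 59.3% → Line 1
Neither sweeps: the new line wins 1 of 3 groups, Line 1 wins 2. Line 1 wins overall but not every group — no Simpson reversal.

No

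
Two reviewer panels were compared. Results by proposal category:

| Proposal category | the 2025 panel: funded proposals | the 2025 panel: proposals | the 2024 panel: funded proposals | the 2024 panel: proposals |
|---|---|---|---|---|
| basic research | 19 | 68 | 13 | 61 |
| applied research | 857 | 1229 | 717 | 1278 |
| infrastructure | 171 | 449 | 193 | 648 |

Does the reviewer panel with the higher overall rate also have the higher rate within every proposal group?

Yes

Basic research: the 2025 panel 19/68 = 27.9%, the 2024 panel 13/61 = 21.3% → the 2025 panel
Applied research: the 2025 panel 857/1229 = 69.7%, the 2024 panel 717/1278 = 56.1% → the 2025 panel
Infrastructure: the 2025 panel 171/449 = 38.1%, the 2024 panel 193/648 = 29.8% → the 2025 panel
Overall: the 2025 panel 1047/1746 = 60.0%, the 2024 panel 923/1987 = 46.5% → the 2025 panel
The 2025 panel wins overall and in every proposal group — no reversal.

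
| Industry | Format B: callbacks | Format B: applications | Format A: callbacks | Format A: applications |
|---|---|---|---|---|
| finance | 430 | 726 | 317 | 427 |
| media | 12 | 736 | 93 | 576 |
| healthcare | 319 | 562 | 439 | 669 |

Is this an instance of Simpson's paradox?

Finance: Format B 430/726 = 59.2%, Format A 317/427 = 74.2% → Format A
Media: Format B 12/736 = 1.6%, Format A 93/576 = 16.1% → Format A
Healthcare: Format B 319/562 = 56.8%, Format A 439/669 = 65.6% → Format A
Overall: Format B 761/2024 = 37.6%, Format A 849/1672 = 50.8% → Format A
Format A wins overall and in every industry group — no reversal.

No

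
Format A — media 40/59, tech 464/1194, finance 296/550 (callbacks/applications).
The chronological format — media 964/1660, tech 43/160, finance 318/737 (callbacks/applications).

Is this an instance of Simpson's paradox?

Media: Format A 40/59 = 67.8%, the chronological format 964/1660 = 58.1% → Format A
Tech: Format A 464/1194 = 38.9%, the chronological format 43/160 = 26.9% → Format A
Finance: Format A 296/550 = 53.8%, the chronological format 318/737 = 43.1% → Format A
Overall: Format A 800/1803 = 44.4%, the chronological format 1325/2557 = 51.8% → the chronological format
Format A wins each industry group but the chronological format wins overall — the comparison reverses. Format A's applications skew toward tech, which has a lower base rate.

Yes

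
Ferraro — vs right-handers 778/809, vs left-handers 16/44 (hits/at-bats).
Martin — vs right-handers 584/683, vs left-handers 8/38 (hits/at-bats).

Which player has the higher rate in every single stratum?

Ferraro

Vs right-handers: Ferraro 778/809 = 96.2%, Martin 584/683 = 85.5% → Ferraro
Vs left-handers: Ferraro 16/44 = 36.4%, Martin 8/38 = 21.1% → Ferraro
Ferraro has the higher rate in both groups.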